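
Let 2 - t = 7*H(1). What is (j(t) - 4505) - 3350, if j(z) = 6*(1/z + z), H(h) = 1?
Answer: -39431/5 ≈ -7886.2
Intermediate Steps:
t = -5 (t = 2 - 7 = -5)
j(z) = 6*z + 6/z (j(z) = 6*(1/z + z) = 6*(z + 1/z) = 6*z + 6/z)
(j(t) - 4505) - 3350 = ((6*(-5) + 6/(-5)) - 4505) - 3350 = ((-30 + 6*(-⅕)) - 4505) - 3350 = ((-30 - 6/5) - 4505) - 3350 = (-156/5 - 4505) - 3350 = -22681/5 - 3350 = -39431/5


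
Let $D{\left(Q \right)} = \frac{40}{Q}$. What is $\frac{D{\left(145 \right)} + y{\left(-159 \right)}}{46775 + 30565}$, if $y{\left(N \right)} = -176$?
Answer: $- \frac{1274}{560715} \approx -0.0022721$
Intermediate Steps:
$\frac{D{\left(145 \right)} + y{\left(-159 \right)}}{46775 + 30565} = \frac{\frac{40}{145} - 176}{46775 + 30565} = \frac{40 \cdot \frac{1}{145} - 176}{77340} = \left(\frac{8}{29} - 176\right) \frac{1}{77340} = \left(- \frac{5096}{29}\right) \frac{1}{77340} = - \frac{1274}{560715}$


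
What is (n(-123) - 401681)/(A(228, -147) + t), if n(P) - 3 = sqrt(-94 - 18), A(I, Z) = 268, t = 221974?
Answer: -200839/111121 + 2*I*sqrt(7)/111121 ≈ -1.8074 + 4.7619e-5*I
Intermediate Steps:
n(P) = 3 + 4*I*sqrt(7) (n(P) = 3 + sqrt(-94 - 18) = 3 + sqrt(-112) = 3 + 4*I*sqrt(7))
(n(-123) - 401681)/(A(228, -147) + t) = ((3 + 4*I*sqrt(7)) - 401681)/(268 + 221974) = (-401678 + 4*I*sqrt(7))/222242 = (-401678 + 4*I*sqrt(7))*(1/222242) = -200839/111121 + 2*I*sqrt(7)/111121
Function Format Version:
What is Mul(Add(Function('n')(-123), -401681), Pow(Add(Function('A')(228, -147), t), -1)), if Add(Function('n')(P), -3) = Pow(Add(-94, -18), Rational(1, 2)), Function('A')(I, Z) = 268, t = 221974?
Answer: Add(Rational(-200839, 111121), Mul(Rational(2, 111121), I, Pow(7, Rational(1, 2)))) ≈ Add(-1.8074, Mul(4.7619e-5, I))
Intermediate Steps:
Function('n')(P) = Add(3, Mul(4, I, Pow(7, Rational(1, 2)))) (Function('n')(P) = Add(3, Pow(Add(-94, -18), Rational(1, 2))) = Add(3, Pow(-112, Rational(1, 2))) = Add(3, Mul(4, I, Pow(7, Rational(1, 2)))))
Mul(Add(Function('n')(-123), -401681), Pow(Add(Function('A')(228, -147), t), -1)) = Mul(Add(Add(3, Mul(4, I, Pow(7, Rational(1, 2)))), -401681), Pow(Add(268, 221974), -1)) = Mul(Add(-401678, Mul(4, I, Pow(7, Rational(1, 2)))), Pow(222242, -1)) = Mul(Add(-401678, Mul(4, I, Pow(7, Rational(1, 2)))), Rational(1, 222242)) = Add(Rational(-200839, 111121), Mul(Rational(2, 111121), I, Pow(7, Rational(1, 2))))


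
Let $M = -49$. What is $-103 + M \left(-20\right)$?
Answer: $877$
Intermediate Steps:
$-103 + M \left(-20\right) = -103 - -980 = -103 + 980 = 877$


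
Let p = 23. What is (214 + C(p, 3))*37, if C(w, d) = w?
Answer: 8769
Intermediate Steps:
(214 + C(p, 3))*37 = (214 + 23)*37 = 237*37 = 8769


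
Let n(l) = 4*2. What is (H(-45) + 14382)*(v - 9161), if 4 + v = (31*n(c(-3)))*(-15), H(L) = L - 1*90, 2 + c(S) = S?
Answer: -183572595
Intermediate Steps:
c(S) = -2 + S
n(l) = 8
H(L) = -90 + L (H(L) = L - 90 = -90 + L)
v = -3724 (v = -4 + (31*8)*(-15) = -4 + 248*(-15) = -4 - 3720 = -3724)
(H(-45) + 14382)*(v - 9161) = ((-90 - 45) + 14382)*(-3724 - 9161) = (-135 + 14382)*(-12885) = 14247*(-12885) = -183572595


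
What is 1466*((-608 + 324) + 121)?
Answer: -238958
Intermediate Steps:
1466*((-608 + 324) + 121) = 1466*(-284 + 121) = 1466*(-163) = -238958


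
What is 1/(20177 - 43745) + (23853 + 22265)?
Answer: 1086909023/23568 ≈ 46118.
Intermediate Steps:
1/(20177 - 43745) + (23853 + 22265) = 1/(-23568) + 46118 = -1/23568 + 46118 = 1086909023/23568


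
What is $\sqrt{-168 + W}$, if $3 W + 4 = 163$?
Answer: $i \sqrt{115} \approx 10.724 i$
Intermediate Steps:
$W = 53$ ($W = - \frac{4}{3} + \frac{1}{3} \cdot 163 = - \frac{4}{3} + \frac{163}{3} = 53$)
$\sqrt{-168 + W} = \sqrt{-168 + 53} = \sqrt{-115} = i \sqrt{115}$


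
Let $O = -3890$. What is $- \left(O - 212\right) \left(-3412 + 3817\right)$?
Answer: $1661310$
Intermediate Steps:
$- \left(O - 212\right) \left(-3412 + 3817\right) = - \left(-3890 - 212\right) \left(-3412 + 3817\right) = - \left(-4102\right) 405 = \left(-1\right) \left(-1661310\right) = 1661310$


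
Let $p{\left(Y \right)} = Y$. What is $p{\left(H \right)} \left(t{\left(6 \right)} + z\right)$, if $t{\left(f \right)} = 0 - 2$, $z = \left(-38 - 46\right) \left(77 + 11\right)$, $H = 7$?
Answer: $-51758$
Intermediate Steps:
$z = -7392$ ($z = \left(-84\right) 88 = -7392$)
$t{\left(f \right)} = -2$ ($t{\left(f \right)} = 0 - 2 = -2$)
$p{\left(H \right)} \left(t{\left(6 \right)} + z\right) = 7 \left(-2 - 7392\right) = 7 \left(-7394\right) = -51758$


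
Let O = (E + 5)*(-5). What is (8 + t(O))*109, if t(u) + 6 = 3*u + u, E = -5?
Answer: 218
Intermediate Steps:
O = 0 (O = (-5 + 5)*(-5) = 0*(-5) = 0)
t(u) = -6 + 4*u (t(u) = -6 + (3*u + u) = -6 + 4*u)
(8 + t(O))*109 = (8 + (-6 + 4*0))*109 = (8 + (-6 + 0))*109 = (8 - 6)*109 = 2*109 = 218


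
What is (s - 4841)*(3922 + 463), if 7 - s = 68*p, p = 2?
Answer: -21793450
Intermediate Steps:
s = -129 (s = 7 - 68*2 = 7 - 1*136 = 7 - 136 = -129)
(s - 4841)*(3922 + 463) = (-129 - 4841)*(3922 + 463) = -4970*4385 = -21793450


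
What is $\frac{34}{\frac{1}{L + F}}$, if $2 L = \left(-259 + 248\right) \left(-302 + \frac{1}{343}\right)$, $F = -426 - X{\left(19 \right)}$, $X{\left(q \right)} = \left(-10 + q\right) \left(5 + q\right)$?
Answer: $\frac{11883391}{343} \approx 34645.0$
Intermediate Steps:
$F = -642$ ($F = -426 - \left(-50 + 19^{2} - 95\right) = -426 - \left(-50 + 361 - 95\right) = -426 - 216 = -642$)
$L = \frac{1139435}{686}$ ($L = \frac{\left(-259 + 248\right) \left(-302 + \frac{1}{343}\right)}{2} = \frac{\left(-11\right) \left(-302 + \frac{1}{343}\right)}{2} = \frac{\left(-11\right) \left(- \frac{103585}{343}\right)}{2} = \frac{1}{2} \cdot \frac{1139435}{343} = \frac{1139435}{686} \approx 1661.0$)
$\frac{34}{\frac{1}{L + F}} = \frac{34}{\frac{1}{\frac{1139435}{686} - 642}} = \frac{34}{\frac{1}{\frac{699023}{686}}} = \frac{34}{\frac{686}{699023}} = 34 \cdot \frac{699023}{686} = \frac{11883391}{343}$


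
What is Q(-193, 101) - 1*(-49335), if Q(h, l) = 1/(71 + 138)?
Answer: 10311016/209 ≈ 49335.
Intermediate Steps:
Q(h, l) = 1/209
Q(-193, 101) - 1*(-49335) = 1/209 - 1*(-49335) = 1/209 + 49335 = 10311016/209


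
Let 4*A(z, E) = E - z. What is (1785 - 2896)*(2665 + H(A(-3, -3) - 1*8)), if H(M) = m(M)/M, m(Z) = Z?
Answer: -2961926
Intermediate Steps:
A(z, E) = -z/4 + E/4 (A(z, E) = (E - z)/4 = -z/4 + E/4)
H(M) = 1 (H(M) = M/M = 1)
(1785 - 2896)*(2665 + H(A(-3, -3) - 1*8)) = (1785 - 2896)*(2665 + 1) = -1111*2666 = -2961926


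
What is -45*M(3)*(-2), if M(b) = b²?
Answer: 810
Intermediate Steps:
-45*M(3)*(-2) = -45*3²*(-2) = -45*9*(-2) = -405*(-2) = 810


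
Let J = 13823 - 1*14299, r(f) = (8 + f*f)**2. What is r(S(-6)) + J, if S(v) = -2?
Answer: -332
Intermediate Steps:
r(f) = (8 + f**2)**2
J = -476 (J = 13823 - 14299 = -476)
r(S(-6)) + J = (8 + (-2)**2)**2 - 476 = (8 + 4)**2 - 476 = 12**2 - 476 = 144 - 476 = -332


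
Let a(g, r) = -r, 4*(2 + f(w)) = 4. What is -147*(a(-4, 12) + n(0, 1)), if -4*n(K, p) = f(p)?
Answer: 6909/4 ≈ 1727.3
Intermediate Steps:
f(w) = -1 (f(w) = -2 + (¼)*4 = -2 + 1 = -1)
n(K, p) = ¼ (n(K, p) = -¼*(-1) = ¼)
-147*(a(-4, 12) + n(0, 1)) = -147*(-1*12 + ¼) = -147*(-12 + ¼) = -147*(-47/4) = 6909/4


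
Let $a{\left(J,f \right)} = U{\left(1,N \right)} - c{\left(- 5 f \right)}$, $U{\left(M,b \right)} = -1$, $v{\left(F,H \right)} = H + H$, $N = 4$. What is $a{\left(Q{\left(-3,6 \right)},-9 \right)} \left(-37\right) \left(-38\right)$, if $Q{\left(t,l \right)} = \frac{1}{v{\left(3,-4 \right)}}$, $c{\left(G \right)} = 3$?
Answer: $-5624$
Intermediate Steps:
$v{\left(F,H \right)} = 2 H$
$Q{\left(t,l \right)} = - \frac{1}{8}$ ($Q{\left(t,l \right)} = \frac{1}{2 \left(-4\right)} = \frac{1}{-8} = - \frac{1}{8}$)
$a{\left(J,f \right)} = -4$ ($a{\left(J,f \right)} = -1 - 3 = -4$)
$a{\left(Q{\left(-3,6 \right)},-9 \right)} \left(-37\right) \left(-38\right) = \left(-4\right) \left(-37\right) \left(-38\right) = 148 \left(-38\right) = -5624$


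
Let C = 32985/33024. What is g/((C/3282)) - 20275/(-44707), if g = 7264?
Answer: 3910903632763171/163851155 ≈ 2.3869e+7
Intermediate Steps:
C = 10995/11008 (C = 32985*(1/33024) = 10995/11008 ≈ 0.99882)
g/((C/3282)) - 20275/(-44707) = 7264/(((10995/11008)/3282)) - 20275/(-44707) = 7264/(((10995/11008)*(1/3282))) - 20275*(-1/44707) = 7264/(3665/12042752) + 20275/44707 = 7264*(12042752/3665) + 20275/44707 = 87478550528/3665 + 20275/44707 = 3910903632763171/163851155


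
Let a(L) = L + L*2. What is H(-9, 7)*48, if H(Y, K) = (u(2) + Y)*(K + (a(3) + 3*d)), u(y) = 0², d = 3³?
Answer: -41904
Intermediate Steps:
a(L) = 3*L (a(L) = L + 2*L = 3*L)
d = 27
u(y) = 0
H(Y, K) = Y*(90 + K) (H(Y, K) = (0 + Y)*(K + (3*3 + 3*27)) = Y*(K + (9 + 81)) = Y*(K + 90) = Y*(90 + K))
H(-9, 7)*48 = -9*(90 + 7)*48 = -9*97*48 = -873*48 = -41904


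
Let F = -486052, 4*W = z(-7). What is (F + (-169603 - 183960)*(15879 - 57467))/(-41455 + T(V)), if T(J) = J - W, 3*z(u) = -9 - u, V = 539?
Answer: -88220951952/245495 ≈ -3.5936e+5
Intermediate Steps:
z(u) = -3 - u/3 (z(u) = (-9 - u)/3 = -3 - u/3)
W = -1/6 (W = (-3 - 1/3*(-7))/4 = (-3 + 7/3)/4 = (1/4)*(-2/3) = -1/6 ≈ -0.16667)
T(J) = 1/6 + J (T(J) = J - 1*(-1/6) = J + 1/6 = 1/6 + J)
(F + (-169603 - 183960)*(15879 - 57467))/(-41455 + T(V)) = (-486052 + (-169603 - 183960)*(15879 - 57467))/(-41455 + (1/6 + 539)) = (-486052 - 353563*(-41588))/(-41455 + 3235/6) = (-486052 + 14703978044)/(-245495/6) = 14703491992*(-6/245495) = -88220951952/245495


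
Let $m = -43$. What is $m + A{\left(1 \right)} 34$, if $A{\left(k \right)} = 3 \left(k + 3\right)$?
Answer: $365$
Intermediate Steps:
$A{\left(k \right)} = 9 + 3 k$ ($A{\left(k \right)} = 3 \left(3 + k\right) = 9 + 3 k$)
$m + A{\left(1 \right)} 34 = -43 + \left(9 + 3 \cdot 1\right) 34 = -43 + \left(9 + 3\right) 34 = -43 + 12 \cdot 34 = -43 + 408 = 365$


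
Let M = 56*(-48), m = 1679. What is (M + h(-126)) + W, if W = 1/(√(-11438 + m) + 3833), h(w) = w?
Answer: (-2814*√9759 + 10786061*I)/(√9759 - 3833*I) ≈ -2814.0 - 6.6757e-6*I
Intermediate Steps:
M = -2688
W = 1/(3833 + I*√9759) (W = 1/(√(-11438 + 1679) + 3833) = 1/(√(-9759) + 3833) = 1/(I*√9759 + 3833) = 1/(3833 + I*√9759) ≈ 0.00026072 - 6.719e-6*I)
(M + h(-126)) + W = (-2688 - 126) + (3833/14701648 - I*√9759/14701648) = -2814 + (3833/14701648 - I*√9759/14701648) = -41370433639/14701648 - I*√9759/14701648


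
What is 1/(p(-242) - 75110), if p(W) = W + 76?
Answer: -1/75276 ≈ -1.3284e-5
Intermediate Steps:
p(W) = 76 + W
1/(p(-242) - 75110) = 1/((76 - 242) - 75110) = 1/(-166 - 75110) = 1/(-75276) = -1/75276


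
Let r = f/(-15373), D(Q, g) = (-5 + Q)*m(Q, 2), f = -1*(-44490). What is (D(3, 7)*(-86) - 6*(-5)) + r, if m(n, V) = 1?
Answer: 3060856/15373 ≈ 199.11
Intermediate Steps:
f = 44490
D(Q, g) = -5 + Q (D(Q, g) = (-5 + Q)*1 = -5 + Q)
r = -44490/15373 (r = 44490/(-15373) = 44490*(-1/15373) = -44490/15373 ≈ -2.8940)
(D(3, 7)*(-86) - 6*(-5)) + r = ((-5 + 3)*(-86) - 6*(-5)) - 44490/15373 = (-2*(-86) + 30) - 44490/15373 = (172 + 30) - 44490/15373 = 202 - 44490/15373 = 3060856/15373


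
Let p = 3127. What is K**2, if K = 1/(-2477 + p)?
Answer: 1/422500 ≈ 2.3669e-6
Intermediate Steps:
K = 1/650 (K = 1/(-2477 + 3127) = 1/650 ≈ 0.0015385)
K**2 = (1/650)**2 = 1/422500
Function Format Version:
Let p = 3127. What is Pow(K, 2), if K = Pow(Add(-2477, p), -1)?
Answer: Rational(1, 422500) ≈ 2.3669e-6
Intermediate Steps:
K = Rational(1, 650) (K = Pow(Add(-2477, 3127), -1) = Pow(650, -1) = Rational(1, 650) ≈ 0.0015385)
Pow(K, 2) = Pow(Rational(1, 650), 2) = Rational(1, 422500)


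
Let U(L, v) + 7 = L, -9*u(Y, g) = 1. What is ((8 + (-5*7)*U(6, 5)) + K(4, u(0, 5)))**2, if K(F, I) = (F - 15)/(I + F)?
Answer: 1976836/1225 ≈ 1613.7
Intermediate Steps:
u(Y, g) = -1/9 (u(Y, g) = -1/9*1 = -1/9)
K(F, I) = (-15 + F)/(F + I)
U(L, v) = -7 + L
((8 + (-5*7)*U(6, 5)) + K(4, u(0, 5)))**2 = ((8 + (-5*7)*(-7 + 6)) + (-15 + 4)/(4 - 1/9))**2 = ((8 - 35*(-1)) - 11/(35/9))**2 = ((8 + 35) + (9/35)*(-11))**2 = (43 - 99/35)**2 = (1406/35)**2 = 1976836/1225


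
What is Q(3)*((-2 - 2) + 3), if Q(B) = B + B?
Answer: -6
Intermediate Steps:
Q(B) = 2*B
Q(3)*((-2 - 2) + 3) = (2*3)*((-2 - 2) + 3) = 6*(-4 + 3) = 6*(-1) = -6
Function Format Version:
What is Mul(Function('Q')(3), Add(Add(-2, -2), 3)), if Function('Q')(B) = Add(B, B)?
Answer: -6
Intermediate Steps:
Function('Q')(B) = Mul(2, B)
Mul(Function('Q')(3), Add(Add(-2, -2), 3)) = Mul(Mul(2, 3), Add(Add(-2, -2), 3)) = Mul(6, Add(-4, 3)) = Mul(6, -1) = -6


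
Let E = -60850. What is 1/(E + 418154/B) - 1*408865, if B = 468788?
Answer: -5831504861955289/14262665823 ≈ -4.0887e+5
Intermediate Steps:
1/(E + 418154/B) - 1*408865 = 1/(-60850 + 418154/468788) - 1*408865 = 1/(-60850 + 418154*(1/468788)) - 408865 = 1/(-60850 + 209077/234394) - 408865 = 1/(-14262665823/234394) - 408865 = -234394/14262665823 - 408865 = -5831504861955289/14262665823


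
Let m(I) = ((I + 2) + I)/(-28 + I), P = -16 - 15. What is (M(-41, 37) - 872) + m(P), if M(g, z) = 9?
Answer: -50857/59 ≈ -861.98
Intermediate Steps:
P = -31
m(I) = (2 + 2*I)/(-28 + I) (m(I) = ((2 + I) + I)/(-28 + I) = (2 + 2*I)/(-28 + I))
(M(-41, 37) - 872) + m(P) = (9 - 872) + 2*(1 - 31)/(-28 - 31) = -863 + 2*(-30)/(-59) = -863 + 2*(-1/59)*(-30) = -863 + 60/59 = -50857/59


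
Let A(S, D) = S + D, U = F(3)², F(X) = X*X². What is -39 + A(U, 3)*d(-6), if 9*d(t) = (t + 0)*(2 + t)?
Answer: 1913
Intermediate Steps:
F(X) = X³
U = 729 (U = (3³)² = 27² = 729)
A(S, D) = D + S
d(t) = t*(2 + t)/9 (d(t) = ((t + 0)*(2 + t))/9 = (t*(2 + t))/9 = t*(2 + t)/9)
-39 + A(U, 3)*d(-6) = -39 + (3 + 729)*((⅑)*(-6)*(2 - 6)) = -39 + 732*((⅑)*(-6)*(-4)) = -39 + 732*(8/3) = -39 + 1952 = 1913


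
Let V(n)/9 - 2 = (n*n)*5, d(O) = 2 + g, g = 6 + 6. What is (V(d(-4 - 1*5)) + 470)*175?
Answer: 1628900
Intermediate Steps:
g = 12
d(O) = 14 (d(O) = 2 + 12 = 14)
V(n) = 18 + 45*n² (V(n) = 18 + 9*((n*n)*5) = 18 + 9*(n²*5) = 18 + 9*(5*n²) = 18 + 45*n²)
(V(d(-4 - 1*5)) + 470)*175 = ((18 + 45*14²) + 470)*175 = ((18 + 45*196) + 470)*175 = ((18 + 8820) + 470)*175 = (8838 + 470)*175 = 9308*175 = 1628900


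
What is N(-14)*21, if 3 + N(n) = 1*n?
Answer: -357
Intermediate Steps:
N(n) = -3 + n (N(n) = -3 + 1*n = -3 + n)
N(-14)*21 = (-3 - 14)*21 = -17*21 = -357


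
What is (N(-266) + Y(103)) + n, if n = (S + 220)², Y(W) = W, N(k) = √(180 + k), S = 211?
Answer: 185864 + I*√86 ≈ 1.8586e+5 + 9.2736*I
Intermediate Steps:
n = 185761 (n = (211 + 220)² = 431² = 185761)
(N(-266) + Y(103)) + n = (√(180 - 266) + 103) + 185761 = (√(-86) + 103) + 185761 = (I*√86 + 103) + 185761 = (103 + I*√86) + 185761 = 185864 + I*√86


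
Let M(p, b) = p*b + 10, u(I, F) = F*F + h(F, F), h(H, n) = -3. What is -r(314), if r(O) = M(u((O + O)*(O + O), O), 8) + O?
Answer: -789068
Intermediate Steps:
u(I, F) = -3 + F**2 (u(I, F) = F*F - 3 = F**2 - 3 = -3 + F**2)
M(p, b) = 10 + b*p (M(p, b) = b*p + 10 = 10 + b*p)
r(O) = -14 + O + 8*O**2 (r(O) = (10 + 8*(-3 + O**2)) + O = (10 + (-24 + 8*O**2)) + O = (-14 + 8*O**2) + O = -14 + O + 8*O**2)
-r(314) = -(-14 + 314 + 8*314**2) = -(-14 + 314 + 8*98596) = -(-14 + 314 + 788768) = -1*789068 = -789068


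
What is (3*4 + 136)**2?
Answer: 21904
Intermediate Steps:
(3*4 + 136)**2 = (12 + 136)**2 = 148**2 = 21904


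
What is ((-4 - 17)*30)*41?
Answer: -25830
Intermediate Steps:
((-4 - 17)*30)*41 = -21*30*41 = -630*41 = -25830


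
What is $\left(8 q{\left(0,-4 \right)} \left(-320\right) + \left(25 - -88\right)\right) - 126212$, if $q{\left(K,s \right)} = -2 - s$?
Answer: $-131219$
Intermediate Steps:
$\left(8 q{\left(0,-4 \right)} \left(-320\right) + \left(25 - -88\right)\right) - 126212 = \left(8 \left(-2 - -4\right) \left(-320\right) + \left(25 - -88\right)\right) - 126212 = \left(8 \left(-2 + 4\right) \left(-320\right) + \left(25 + 88\right)\right) - 126212 = \left(8 \cdot 2 \left(-320\right) + 113\right) - 126212 = \left(16 \left(-320\right) + 113\right) - 126212 = \left(-5120 + 113\right) - 126212 = -5007 - 126212 = -131219$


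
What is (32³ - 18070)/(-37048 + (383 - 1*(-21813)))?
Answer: -7349/7426 ≈ -0.98963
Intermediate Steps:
(32³ - 18070)/(-37048 + (383 - 1*(-21813))) = (32768 - 18070)/(-37048 + (383 + 21813)) = 14698/(-37048 + 22196) = 14698/(-14852) = 14698*(-1/14852) = -7349/7426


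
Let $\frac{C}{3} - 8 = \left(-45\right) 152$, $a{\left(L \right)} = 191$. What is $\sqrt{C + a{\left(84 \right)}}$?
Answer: $i \sqrt{20305} \approx 142.5 i$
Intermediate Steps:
$C = -20496$ ($C = 24 + 3 \left(\left(-45\right) 152\right) = 24 + 3 \left(-6840\right) = 24 - 20520 = -20496$)
$\sqrt{C + a{\left(84 \right)}} = \sqrt{-20496 + 191} = \sqrt{-20305} = i \sqrt{20305}$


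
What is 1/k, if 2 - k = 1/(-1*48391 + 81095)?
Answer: 32704/65407 ≈ 0.50001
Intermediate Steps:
k = 65407/32704 (k = 2 - 1/(-1*48391 + 81095) = 2 - 1/(-48391 + 81095) = 2 - 1/32704 = 65407/32704 ≈ 2.0000)
1/k = 1/(65407/32704) = 32704/65407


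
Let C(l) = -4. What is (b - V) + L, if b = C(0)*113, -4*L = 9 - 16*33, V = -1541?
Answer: 4875/4 ≈ 1218.8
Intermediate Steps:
L = 519/4 (L = -(9 - 16*33)/4 = -(9 - 528)/4 = -¼*(-519) = 519/4 ≈ 129.75)
b = -452 (b = -4*113 = -452)
(b - V) + L = (-452 - 1*(-1541)) + 519/4 = (-452 + 1541) + 519/4 = 1089 + 519/4 = 4875/4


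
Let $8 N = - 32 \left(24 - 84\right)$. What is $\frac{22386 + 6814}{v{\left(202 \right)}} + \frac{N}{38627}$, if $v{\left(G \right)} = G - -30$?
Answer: $\frac{140995510}{1120183} \approx 125.87$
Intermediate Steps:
$v{\left(G \right)} = 30 + G$ ($v{\left(G \right)} = G + 30 = 30 + G$)
$N = 240$ ($N = \frac{\left(-32\right) \left(24 - 84\right)}{8} = \frac{\left(-32\right) \left(-60\right)}{8} = \frac{1}{8} \cdot 1920 = 240$)
$\frac{22386 + 6814}{v{\left(202 \right)}} + \frac{N}{38627} = \frac{22386 + 6814}{30 + 202} + \frac{240}{38627} = \frac{29200}{232} + 240 \cdot \frac{1}{38627} = 29200 \cdot \frac{1}{232} + \frac{240}{38627} = \frac{3650}{29} + \frac{240}{38627} = \frac{140995510}{1120183}$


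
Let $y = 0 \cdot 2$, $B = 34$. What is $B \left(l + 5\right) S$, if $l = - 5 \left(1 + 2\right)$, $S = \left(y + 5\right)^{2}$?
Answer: $-8500$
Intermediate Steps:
$y = 0$
$S = 25$ ($S = \left(0 + 5\right)^{2} = 5^{2} = 25$)
$l = -15$ ($l = \left(-5\right) 3 = -15$)
$B \left(l + 5\right) S = 34 \left(-15 + 5\right) 25 = 34 \left(-10\right) 25 = \left(-340\right) 25 = -8500$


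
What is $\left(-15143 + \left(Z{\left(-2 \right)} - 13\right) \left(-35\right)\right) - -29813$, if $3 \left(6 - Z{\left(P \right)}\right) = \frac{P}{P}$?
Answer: $\frac{44780}{3} \approx 14927.0$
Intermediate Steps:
$Z{\left(P \right)} = \frac{17}{3}$ ($Z{\left(P \right)} = 6 - \frac{P \frac{1}{P}}{3} = 6 - \frac{1}{3} = \frac{17}{3}$)
$\left(-15143 + \left(Z{\left(-2 \right)} - 13\right) \left(-35\right)\right) - -29813 = \left(-15143 + \left(\frac{17}{3} - 13\right) \left(-35\right)\right) - -29813 = \left(-15143 - - \frac{770}{3}\right) + 29813 = \left(-15143 + \frac{770}{3}\right) + 29813 = - \frac{44659}{3} + 29813 = \frac{44780}{3}$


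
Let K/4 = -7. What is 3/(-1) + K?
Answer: -31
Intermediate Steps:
K = -28 (K = 4*(-7) = -28)
3/(-1) + K = 3/(-1) - 28 = 3*(-1) - 28 = -3 - 28 = -31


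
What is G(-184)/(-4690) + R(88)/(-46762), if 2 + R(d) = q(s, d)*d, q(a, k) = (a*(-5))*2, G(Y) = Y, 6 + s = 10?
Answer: 6280597/54828445 ≈ 0.11455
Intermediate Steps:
s = 4 (s = -6 + 10 = 4)
q(a, k) = -10*a (q(a, k) = -5*a*2 = -10*a)
R(d) = -2 - 40*d (R(d) = -2 + (-10*4)*d = -2 - 40*d)
G(-184)/(-4690) + R(88)/(-46762) = -184/(-4690) + (-2 - 40*88)/(-46762) = -184*(-1/4690) + (-2 - 3520)*(-1/46762) = 92/2345 - 3522*(-1/46762) = 92/2345 + 1761/23381 = 6280597/54828445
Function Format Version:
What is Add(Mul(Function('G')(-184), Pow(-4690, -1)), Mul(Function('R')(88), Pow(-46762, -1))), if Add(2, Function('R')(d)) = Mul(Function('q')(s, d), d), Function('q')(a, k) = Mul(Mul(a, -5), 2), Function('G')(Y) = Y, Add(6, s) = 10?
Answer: Rational(6280597, 54828445) ≈ 0.11455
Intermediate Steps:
s = 4 (s = Add(-6, 10) = 4)
Function('q')(a, k) = Mul(-10, a) (Function('q')(a, k) = Mul(Mul(-5, a), 2) = Mul(-10, a))
Function('R')(d) = Add(-2, Mul(-40, d)) (Function('R')(d) = Add(-2, Mul(Mul(-10, 4), d)) = Add(-2, Mul(-40, d)))
Add(Mul(Function('G')(-184), Pow(-4690, -1)), Mul(Function('R')(88), Pow(-46762, -1))) = Add(Mul(-184, Pow(-4690, -1)), Mul(Add(-2, Mul(-40, 88)), Pow(-46762, -1))) = Add(Mul(-184, Rational(-1, 4690)), Mul(Add(-2, -3520), Rational(-1, 46762))) = Add(Rational(92, 2345), Mul(-3522, Rational(-1, 46762))) = Add(Rational(92, 2345), Rational(1761, 23381)) = Rational(6280597, 54828445)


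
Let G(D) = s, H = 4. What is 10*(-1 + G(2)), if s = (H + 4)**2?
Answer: 630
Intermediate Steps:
s = 64 (s = (4 + 4)**2 = 8**2 = 64)
G(D) = 64
10*(-1 + G(2)) = 10*(-1 + 64) = 10*63 = 630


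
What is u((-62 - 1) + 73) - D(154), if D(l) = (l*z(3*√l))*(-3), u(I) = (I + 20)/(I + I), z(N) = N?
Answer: 3/2 + 1386*√154 ≈ 17201.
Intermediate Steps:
u(I) = (20 + I)/(2*I) (u(I) = (20 + I)/((2*I)) = (20 + I)*(1/(2*I)) = (20 + I)/(2*I))
D(l) = -9*l^(3/2) (D(l) = (l*(3*√l))*(-3) = (3*l^(3/2))*(-3) = -9*l^(3/2))
u((-62 - 1) + 73) - D(154) = (20 + ((-62 - 1) + 73))/(2*((-62 - 1) + 73)) - (-9)*154^(3/2) = (20 + (-63 + 73))/(2*(-63 + 73)) - (-9)*154*√154 = (½)*(20 + 10)/10 - (-1386)*√154 = (½)*(⅒)*30 + 1386*√154 = 3/2 + 1386*√154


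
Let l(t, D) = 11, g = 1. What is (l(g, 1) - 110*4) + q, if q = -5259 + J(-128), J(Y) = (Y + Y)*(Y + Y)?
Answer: 59848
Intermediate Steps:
J(Y) = 4*Y² (J(Y) = (2*Y)*(2*Y) = 4*Y²)
q = 60277 (q = -5259 + 4*(-128)² = -5259 + 4*16384 = -5259 + 65536 = 60277)
(l(g, 1) - 110*4) + q = (11 - 110*4) + 60277 = (11 - 440) + 60277 = -429 + 60277 = 59848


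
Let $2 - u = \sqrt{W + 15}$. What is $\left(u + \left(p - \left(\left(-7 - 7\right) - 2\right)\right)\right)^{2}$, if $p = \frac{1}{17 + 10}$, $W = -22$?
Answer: $\frac{232066}{729} - \frac{974 i \sqrt{7}}{27} \approx 318.33 - 95.443 i$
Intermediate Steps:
$p = \frac{1}{27} \approx 0.037037$
$u = 2 - i \sqrt{7}$ ($u = 2 - \sqrt{-22 + 15} = 2 - \sqrt{-7} = 2 - i \sqrt{7} \approx 2.0 - 2.6458 i$)
$\left(u + \left(p - \left(\left(-7 - 7\right) - 2\right)\right)\right)^{2} = \left(\left(2 - i \sqrt{7}\right) + \left(\frac{1}{27} - \left(\left(-7 - 7\right) - 2\right)\right)\right)^{2} = \left(\left(2 - i \sqrt{7}\right) + \left(\frac{1}{27} - \left(-14 - 2\right)\right)\right)^{2} = \left(\left(2 - i \sqrt{7}\right) + \left(\frac{1}{27} - -16\right)\right)^{2} = \left(\left(2 - i \sqrt{7}\right) + \left(\frac{1}{27} + 16\right)\right)^{2} = \left(\left(2 - i \sqrt{7}\right) + \frac{433}{27}\right)^{2} = \left(\frac{487}{27} - i \sqrt{7}\right)^{2}$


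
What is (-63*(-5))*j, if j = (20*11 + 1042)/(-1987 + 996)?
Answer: -397530/991 ≈ -401.14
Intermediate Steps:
j = -1262/991 (j = (220 + 1042)/(-991) = 1262*(-1/991) = -1262/991 ≈ -1.2735)
(-63*(-5))*j = -63*(-5)*(-1262/991) = 315*(-1262/991) = -397530/991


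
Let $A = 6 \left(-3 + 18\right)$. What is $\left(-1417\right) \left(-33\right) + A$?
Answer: $46851$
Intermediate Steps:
$A = 90$ ($A = 6 \cdot 15 = 90$)
$\left(-1417\right) \left(-33\right) + A = \left(-1417\right) \left(-33\right) + 90 = 46761 + 90 = 46851$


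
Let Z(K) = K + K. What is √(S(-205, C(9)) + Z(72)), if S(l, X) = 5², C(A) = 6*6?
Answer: 13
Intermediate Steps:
Z(K) = 2*K
C(A) = 36
S(l, X) = 25
√(S(-205, C(9)) + Z(72)) = √(25 + 2*72) = √(25 + 144) = √169 = 13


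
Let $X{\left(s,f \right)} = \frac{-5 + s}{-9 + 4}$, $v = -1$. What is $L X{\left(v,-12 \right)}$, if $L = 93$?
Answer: $\frac{558}{5} \approx 111.6$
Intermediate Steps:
$X{\left(s,f \right)} = 1 - \frac{s}{5}$ ($X{\left(s,f \right)} = \frac{-5 + s}{-5} = \left(-5 + s\right) \left(- \frac{1}{5}\right) = 1 - \frac{s}{5}$)
$L X{\left(v,-12 \right)} = 93 \left(1 - - \frac{1}{5}\right) = 93 \left(1 + \frac{1}{5}\right) = 93 \cdot \frac{6}{5} = \frac{558}{5}$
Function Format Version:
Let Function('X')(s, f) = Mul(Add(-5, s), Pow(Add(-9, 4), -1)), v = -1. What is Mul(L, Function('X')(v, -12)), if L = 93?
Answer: Rational(558, 5) ≈ 111.60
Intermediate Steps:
Function('X')(s, f) = Add(1, Mul(Rational(-1, 5), s)) (Function('X')(s, f) = Mul(Add(-5, s), Pow(-5, -1)) = Mul(Add(-5, s), Rational(-1, 5)) = Add(1, Mul(Rational(-1, 5), s)))
Mul(L, Function('X')(v, -12)) = Mul(93, Add(1, Mul(Rational(-1, 5), -1))) = Mul(93, Add(1, Rational(1, 5))) = Mul(93, Rational(6, 5)) = Rational(558, 5)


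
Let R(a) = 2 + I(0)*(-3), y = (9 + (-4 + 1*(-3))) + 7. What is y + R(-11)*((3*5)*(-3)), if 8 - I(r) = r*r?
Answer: 999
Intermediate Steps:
I(r) = 8 - r² (I(r) = 8 - r*r = 8 - r²)
y = 9 (y = (9 + (-4 - 3)) + 7 = (9 - 7) + 7 = 2 + 7 = 9)
R(a) = -22 (R(a) = 2 + (8 - 1*0²)*(-3) = 2 + (8 - 1*0)*(-3) = 2 + (8 + 0)*(-3) = 2 + 8*(-3) = 2 - 24 = -22)
y + R(-11)*((3*5)*(-3)) = 9 - 22*3*5*(-3) = 9 - 330*(-3) = 9 - 22*(-45) = 9 + 990 = 999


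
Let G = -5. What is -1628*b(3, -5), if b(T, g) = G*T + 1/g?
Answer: 123728/5 ≈ 24746.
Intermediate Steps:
b(T, g) = 1/g - 5*T (b(T, g) = -5*T + 1/g = 1/g - 5*T)
-1628*b(3, -5) = -1628*(1/(-5) - 5*3) = -1628*(-1/5 - 15) = -1628*(-76/5) = 123728/5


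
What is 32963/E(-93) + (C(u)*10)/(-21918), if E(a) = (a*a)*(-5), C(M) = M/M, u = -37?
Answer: -120485914/157973985 ≈ -0.76269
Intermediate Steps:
C(M) = 1
E(a) = -5*a² (E(a) = a²*(-5) = -5*a²)
32963/E(-93) + (C(u)*10)/(-21918) = 32963/((-5*(-93)²)) + (1*10)/(-21918) = 32963/((-5*8649)) + 10*(-1/21918) = 32963/(-43245) - 5/10959 = 32963*(-1/43245) - 5/10959 = -32963/43245 - 5/10959 = -120485914/157973985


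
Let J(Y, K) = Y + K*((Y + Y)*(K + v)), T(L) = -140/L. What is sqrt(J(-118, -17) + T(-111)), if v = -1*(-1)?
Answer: I*sqrt(792347970)/111 ≈ 253.59*I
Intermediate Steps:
v = 1
J(Y, K) = Y + 2*K*Y*(1 + K) (J(Y, K) = Y + K*((Y + Y)*(K + 1)) = Y + K*((2*Y)*(1 + K)) = Y + K*(2*Y*(1 + K)) = Y + 2*K*Y*(1 + K))
sqrt(J(-118, -17) + T(-111)) = sqrt(-118*(1 + 2*(-17) + 2*(-17)**2) - 140/(-111)) = sqrt(-118*(1 - 34 + 2*289) - 140*(-1/111)) = sqrt(-118*(1 - 34 + 578) + 140/111) = sqrt(-118*545 + 140/111) = sqrt(-64310 + 140/111) = sqrt(-7138270/111) = I*sqrt(792347970)/111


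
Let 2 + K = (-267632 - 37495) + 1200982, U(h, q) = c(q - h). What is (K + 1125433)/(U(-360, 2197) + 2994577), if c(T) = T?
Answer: 1010643/1498567 ≈ 0.67441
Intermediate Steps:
U(h, q) = q - h
K = 895853 (K = -2 + ((-267632 - 37495) + 1200982) = -2 + (-305127 + 1200982) = -2 + 895855 = 895853)
(K + 1125433)/(U(-360, 2197) + 2994577) = (895853 + 1125433)/((2197 - 1*(-360)) + 2994577) = 2021286/((2197 + 360) + 2994577) = 2021286/(2557 + 2994577) = 2021286/2997134 = 2021286*(1/2997134) = 1010643/1498567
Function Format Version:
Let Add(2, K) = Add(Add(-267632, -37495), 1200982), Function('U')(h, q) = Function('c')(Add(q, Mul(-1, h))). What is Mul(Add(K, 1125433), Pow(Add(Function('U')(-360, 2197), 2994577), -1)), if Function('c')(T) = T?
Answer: Rational(1010643, 1498567) ≈ 0.67441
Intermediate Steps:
Function('U')(h, q) = Add(q, Mul(-1, h))
K = 895853 (K = Add(-2, Add(Add(-267632, -37495), 1200982)) = Add(-2, Add(-305127, 1200982)) = Add(-2, 895855) = 895853)
Mul(Add(K, 1125433), Pow(Add(Function('U')(-360, 2197), 2994577), -1)) = Mul(Add(895853, 1125433), Pow(Add(Add(2197, Mul(-1, -360)), 2994577), -1)) = Mul(2021286, Pow(Add(Add(2197, 360), 2994577), -1)) = Mul(2021286, Pow(Add(2557, 2994577), -1)) = Mul(2021286, Pow(2997134, -1)) = Mul(2021286, Rational(1, 2997134)) = Rational(1010643, 1498567)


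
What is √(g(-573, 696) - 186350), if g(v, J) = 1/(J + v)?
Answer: I*√2819289027/123 ≈ 431.68*I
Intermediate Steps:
√(g(-573, 696) - 186350) = √(1/(696 - 573) - 186350) = √(1/123 - 186350) = √(-22921049/123) = I*√2819289027/123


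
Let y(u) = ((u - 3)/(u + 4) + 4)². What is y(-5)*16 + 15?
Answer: 2319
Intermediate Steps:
y(u) = (4 + (-3 + u)/(4 + u))² (y(u) = ((-3 + u)/(4 + u) + 4)² = (4 + (-3 + u)/(4 + u))²)
y(-5)*16 + 15 = ((13 + 5*(-5))²/(4 - 5)²)*16 + 15 = ((13 - 25)²/(-1)²)*16 + 15 = (1*(-12)²)*16 + 15 = (1*144)*16 + 15 = 144*16 + 15 = 2304 + 15 = 2319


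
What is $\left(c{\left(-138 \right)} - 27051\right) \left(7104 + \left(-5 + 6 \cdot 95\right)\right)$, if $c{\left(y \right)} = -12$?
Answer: $-207546147$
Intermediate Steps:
$\left(c{\left(-138 \right)} - 27051\right) \left(7104 + \left(-5 + 6 \cdot 95\right)\right) = \left(-12 - 27051\right) \left(7104 + \left(-5 + 6 \cdot 95\right)\right) = - 27063 \left(7104 + \left(-5 + 570\right)\right) = - 27063 \left(7104 + 565\right) = \left(-27063\right) 7669 = -207546147$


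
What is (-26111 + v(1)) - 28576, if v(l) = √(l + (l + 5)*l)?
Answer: -54687 + √7 ≈ -54684.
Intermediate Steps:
v(l) = √(l + l*(5 + l)) (v(l) = √(l + (5 + l)*l) = √(l + l*(5 + l)))
(-26111 + v(1)) - 28576 = (-26111 + √(1*(6 + 1))) - 28576 = (-26111 + √(1*7)) - 28576 = (-26111 + √7) - 28576 = -54687 + √7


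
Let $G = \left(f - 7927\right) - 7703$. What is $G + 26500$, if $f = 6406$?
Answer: $17276$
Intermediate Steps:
$G = -9224$ ($G = \left(6406 - 7927\right) - 7703 = -1521 - 7703 = -9224$)
$G + 26500 = -9224 + 26500 = 17276$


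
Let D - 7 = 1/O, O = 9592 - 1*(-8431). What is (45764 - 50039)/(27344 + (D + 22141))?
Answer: -25682775/297331439 ≈ -0.086378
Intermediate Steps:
O = 18023 (O = 9592 + 8431 = 18023)
D = 126162/18023 (D = 7 + 1/18023 = 126162/18023 ≈ 7.0001)
(45764 - 50039)/(27344 + (D + 22141)) = (45764 - 50039)/(27344 + (126162/18023 + 22141)) = -4275/(27344 + 399173405/18023) = -4275/891994317/18023 = -4275*18023/891994317 = -25682775/297331439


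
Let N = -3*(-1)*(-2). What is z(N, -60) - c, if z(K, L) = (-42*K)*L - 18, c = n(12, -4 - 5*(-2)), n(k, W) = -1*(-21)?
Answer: -15159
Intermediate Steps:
N = -6 (N = 3*(-2) = -6)
n(k, W) = 21
c = 21
z(K, L) = -18 - 42*K*L (z(K, L) = -42*K*L - 18 = -18 - 42*K*L)
z(N, -60) - c = (-18 - 42*(-6)*(-60)) - 1*21 = (-18 - 15120) - 21 = -15138 - 21 = -15159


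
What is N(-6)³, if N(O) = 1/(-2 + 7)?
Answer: 1/125 ≈ 0.0080000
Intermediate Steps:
N(O) = ⅕ (N(O) = 1/5 = ⅕)
N(-6)³ = (⅕)³ = 1/125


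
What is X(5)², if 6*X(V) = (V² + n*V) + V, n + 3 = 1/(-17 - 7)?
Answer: 126025/20736 ≈ 6.0776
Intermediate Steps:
n = -73/24 (n = -3 + 1/(-17 - 7) = -3 + 1/(-24) = -3 - 1/24 = -73/24 ≈ -3.0417)
X(V) = -49*V/144 + V²/6 (X(V) = ((V² - 73*V/24) + V)/6 = (V² - 49*V/24)/6 = -49*V/144 + V²/6)
X(5)² = ((1/144)*5*(-49 + 24*5))² = ((1/144)*5*(-49 + 120))² = ((1/144)*5*71)² = (355/144)² = 126025/20736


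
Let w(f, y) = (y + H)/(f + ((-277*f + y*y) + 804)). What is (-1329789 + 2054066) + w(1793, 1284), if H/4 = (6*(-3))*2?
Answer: 3667738733/5064 ≈ 7.2428e+5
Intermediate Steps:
H = -144 (H = 4*((6*(-3))*2) = 4*(-18*2) = 4*(-36) = -144)
w(f, y) = (-144 + y)/(804 + y² - 276*f) (w(f, y) = (y - 144)/(f + ((-277*f + y*y) + 804)) = (-144 + y)/(f + ((-277*f + y²) + 804)) = (-144 + y)/(f + ((y² - 277*f) + 804)) = (-144 + y)/(f + (804 + y² - 277*f)) = (-144 + y)/(804 + y² - 276*f))
(-1329789 + 2054066) + w(1793, 1284) = (-1329789 + 2054066) + (-144 + 1284)/(804 + 1284² - 276*1793) = 724277 + 1140/(804 + 1648656 - 494868) = 724277 + 1140/1154592 = 724277 + (1/1154592)*1140 = 724277 + 5/5064 = 3667738733/5064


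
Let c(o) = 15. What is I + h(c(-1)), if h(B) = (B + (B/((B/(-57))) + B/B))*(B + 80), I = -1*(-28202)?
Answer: 24307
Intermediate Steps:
I = 28202
h(B) = (-56 + B)*(80 + B) (h(B) = (B + (B/((B*(-1/57))) + 1))*(80 + B) = (B + (B/((-B/57)) + 1))*(80 + B) = (B + (B*(-57/B) + 1))*(80 + B) = (B + (-57 + 1))*(80 + B) = (B - 56)*(80 + B) = (-56 + B)*(80 + B))
I + h(c(-1)) = 28202 + (-4480 + 15² + 24*15) = 28202 + (-4480 + 225 + 360) = 28202 - 3895 = 24307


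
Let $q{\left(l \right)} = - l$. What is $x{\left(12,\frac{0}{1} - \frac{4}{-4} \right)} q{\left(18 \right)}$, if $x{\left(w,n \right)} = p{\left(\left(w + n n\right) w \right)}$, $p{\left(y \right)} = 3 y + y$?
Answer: $-11232$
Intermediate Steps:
$p{\left(y \right)} = 4 y$
$x{\left(w,n \right)} = 4 w \left(w + n^{2}\right)$ ($x{\left(w,n \right)} = 4 \left(w + n n\right) w = 4 \left(w + n^{2}\right) w = 4 w \left(w + n^{2}\right)$)
$x{\left(12,\frac{0}{1} - \frac{4}{-4} \right)} q{\left(18 \right)} = 4 \cdot 12 \left(12 + \left(\frac{0}{1} - \frac{4}{-4}\right)^{2}\right) \left(\left(-1\right) 18\right) = 4 \cdot 12 \left(12 + \left(0 \cdot 1 - -1\right)^{2}\right) \left(-18\right) = 4 \cdot 12 \left(12 + \left(0 + 1\right)^{2}\right) \left(-18\right) = 4 \cdot 12 \left(12 + 1^{2}\right) \left(-18\right) = 4 \cdot 12 \left(12 + 1\right) \left(-18\right) = 4 \cdot 12 \cdot 13 \left(-18\right) = 624 \left(-18\right) = -11232$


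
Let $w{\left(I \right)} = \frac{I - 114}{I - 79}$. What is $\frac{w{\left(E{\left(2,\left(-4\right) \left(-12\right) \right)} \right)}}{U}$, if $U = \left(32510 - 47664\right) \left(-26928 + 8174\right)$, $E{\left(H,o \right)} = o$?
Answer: $\frac{33}{4405070798} \approx 7.4914 \cdot 10^{-9}$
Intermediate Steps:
$w{\left(I \right)} = \frac{-114 + I}{-79 + I}$
$U = 284198116$ ($U = \left(-15154\right) \left(-18754\right) = 284198116$)
$\frac{w{\left(E{\left(2,\left(-4\right) \left(-12\right) \right)} \right)}}{U} = \frac{\frac{1}{-79 - -48} \left(-114 - -48\right)}{284198116} = \frac{-114 + 48}{-79 + 48} \cdot \frac{1}{284198116} = \frac{1}{-31} \left(-66\right) \frac{1}{284198116} = \left(- \frac{1}{31}\right) \left(-66\right) \frac{1}{284198116} = \frac{66}{31} \cdot \frac{1}{284198116} = \frac{33}{4405070798}$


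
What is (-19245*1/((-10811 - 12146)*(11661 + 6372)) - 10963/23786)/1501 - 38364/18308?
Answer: -2054772064395026463/980431024263792178 ≈ -2.0958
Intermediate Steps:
(-19245*1/((-10811 - 12146)*(11661 + 6372)) - 10963/23786)/1501 - 38364/18308 = (-19245/(18033*(-22957)) - 10963*1/23786)*(1/1501) - 38364*1/18308 = (-19245/(-413983581) - 10963/23786)*(1/1501) - 417/199 = (-19245*(-1/413983581) - 10963/23786)*(1/1501) - 417/199 = (6415/137994527 - 10963/23786)*(1/1501) - 417/199 = -1512681412311/3282337819222*1/1501 - 417/199 = -1512681412311/4926789066652222 - 417/199 = -2054772064395026463/980431024263792178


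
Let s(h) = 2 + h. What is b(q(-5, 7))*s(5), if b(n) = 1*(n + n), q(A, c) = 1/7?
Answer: 2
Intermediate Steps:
q(A, c) = ⅐
b(n) = 2*n (b(n) = 1*(2*n) = 2*n)
b(q(-5, 7))*s(5) = (2*(⅐))*(2 + 5) = (2/7)*7 = 2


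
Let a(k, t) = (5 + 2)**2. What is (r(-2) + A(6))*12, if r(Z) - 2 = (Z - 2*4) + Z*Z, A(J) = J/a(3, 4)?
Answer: -2280/49 ≈ -46.531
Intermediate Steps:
a(k, t) = 49 (a(k, t) = 7**2 = 49)
A(J) = J/49
r(Z) = -6 + Z + Z**2 (r(Z) = 2 + ((Z - 2*4) + Z*Z) = 2 + ((Z - 8) + Z**2) = 2 + ((-8 + Z) + Z**2) = 2 + (-8 + Z + Z**2) = -6 + Z + Z**2)
(r(-2) + A(6))*12 = ((-6 - 2 + (-2)**2) + (1/49)*6)*12 = ((-6 - 2 + 4) + 6/49)*12 = (-4 + 6/49)*12 = -190/49*12 = -2280/49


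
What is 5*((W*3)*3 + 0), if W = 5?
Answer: 225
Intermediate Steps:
5*((W*3)*3 + 0) = 5*((5*3)*3 + 0) = 5*(15*3 + 0) = 5*(45 + 0) = 5*45 = 225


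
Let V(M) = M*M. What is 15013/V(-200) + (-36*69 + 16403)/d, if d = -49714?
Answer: 94798141/994280000 ≈ 0.095343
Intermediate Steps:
V(M) = M**2
15013/V(-200) + (-36*69 + 16403)/d = 15013/((-200)**2) + (-36*69 + 16403)/(-49714) = 15013/40000 + (-2484 + 16403)*(-1/49714) = 15013*(1/40000) + 13919*(-1/49714) = 15013/40000 - 13919/49714 = 94798141/994280000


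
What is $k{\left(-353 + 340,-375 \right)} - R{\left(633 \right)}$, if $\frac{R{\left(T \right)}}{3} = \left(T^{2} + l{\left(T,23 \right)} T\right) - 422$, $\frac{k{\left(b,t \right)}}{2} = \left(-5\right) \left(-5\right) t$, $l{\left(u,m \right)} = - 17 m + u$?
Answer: $-1679109$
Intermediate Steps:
$l{\left(u,m \right)} = u - 17 m$
$k{\left(b,t \right)} = 50 t$ ($k{\left(b,t \right)} = 2 \left(-5\right) \left(-5\right) t = 2 \cdot 25 t = 50 t$)
$R{\left(T \right)} = -1266 + 3 T^{2} + 3 T \left(-391 + T\right)$ ($R{\left(T \right)} = 3 \left(\left(T^{2} + \left(T - 391\right) T\right) - 422\right) = 3 \left(\left(T^{2} + \left(-391 + T\right) T\right) - 422\right) = 3 \left(\left(T^{2} + T \left(-391 + T\right)\right) - 422\right) = 3 \left(-422 + T^{2} + T \left(-391 + T\right)\right) = -1266 + 3 T^{2} + 3 T \left(-391 + T\right)$)
$k{\left(-353 + 340,-375 \right)} - R{\left(633 \right)} = 50 \left(-375\right) - \left(-1266 - 742509 + 6 \cdot 633^{2}\right) = -18750 - \left(-1266 - 742509 + 6 \cdot 400689\right) = -18750 - \left(-1266 - 742509 + 2404134\right) = -18750 - 1660359 = -1679109$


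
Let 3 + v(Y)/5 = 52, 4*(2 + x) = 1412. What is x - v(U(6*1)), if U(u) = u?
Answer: 106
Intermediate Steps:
x = 351 (x = -2 + (¼)*1412 = -2 + 353 = 351)
v(Y) = 245 (v(Y) = -15 + 5*52 = -15 + 260 = 245)
x - v(U(6*1)) = 351 - 1*245 = 351 - 245 = 106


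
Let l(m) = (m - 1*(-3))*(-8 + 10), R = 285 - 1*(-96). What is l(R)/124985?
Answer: 768/124985 ≈ 0.0061447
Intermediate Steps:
R = 381 (R = 285 + 96 = 381)
l(m) = 6 + 2*m (l(m) = (m + 3)*2 = (3 + m)*2 = 6 + 2*m)
l(R)/124985 = (6 + 2*381)/124985 = (6 + 762)*(1/124985) = 768*(1/124985) = 768/124985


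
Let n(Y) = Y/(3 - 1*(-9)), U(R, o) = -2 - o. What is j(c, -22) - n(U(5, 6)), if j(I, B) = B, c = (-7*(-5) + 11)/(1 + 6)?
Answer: -64/3 ≈ -21.333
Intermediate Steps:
c = 46/7 (c = (35 + 11)/7 = 46*(⅐) = 46/7 ≈ 6.5714)
n(Y) = Y/12 (n(Y) = Y/(3 + 9) = Y/12)
j(c, -22) - n(U(5, 6)) = -22 - (-2 - 1*6)/12 = -22 - (-2 - 6)/12 = -22 - (-8)/12 = -22 - 1*(-⅔) = -22 + ⅔ = -64/3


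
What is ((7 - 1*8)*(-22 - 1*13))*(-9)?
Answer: -315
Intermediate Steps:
((7 - 1*8)*(-22 - 1*13))*(-9) = ((7 - 8)*(-22 - 13))*(-9) = -1*(-35)*(-9) = 35*(-9) = -315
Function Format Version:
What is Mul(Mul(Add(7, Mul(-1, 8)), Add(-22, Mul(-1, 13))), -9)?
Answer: -315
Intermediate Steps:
Mul(Mul(Add(7, Mul(-1, 8)), Add(-22, Mul(-1, 13))), -9) = Mul(Mul(Add(7, -8), Add(-22, -13)), -9) = Mul(Mul(-1, -35), -9) = Mul(35, -9) = -315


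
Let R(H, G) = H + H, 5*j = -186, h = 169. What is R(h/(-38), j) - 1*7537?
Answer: -143372/19 ≈ -7545.9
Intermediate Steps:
j = -186/5 (j = (⅕)*(-186) = -186/5 ≈ -37.200)
R(H, G) = 2*H
R(h/(-38), j) - 1*7537 = 2*(169/(-38)) - 1*7537 = 2*(169*(-1/38)) - 7537 = 2*(-169/38) - 7537 = -169/19 - 7537 = -143372/19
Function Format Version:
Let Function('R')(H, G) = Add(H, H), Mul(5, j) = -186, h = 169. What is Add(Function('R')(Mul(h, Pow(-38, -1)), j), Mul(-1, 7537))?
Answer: Rational(-143372, 19) ≈ -7545.9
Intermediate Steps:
j = Rational(-186, 5) (j = Mul(Rational(1, 5), -186) = Rational(-186, 5) ≈ -37.200)
Function('R')(H, G) = Mul(2, H)
Add(Function('R')(Mul(h, Pow(-38, -1)), j), Mul(-1, 7537)) = Add(Mul(2, Mul(169, Pow(-38, -1))), Mul(-1, 7537)) = Add(Mul(2, Mul(169, Rational(-1, 38))), -7537) = Add(Mul(2, Rational(-169, 38)), -7537) = Add(Rational(-169, 19), -7537) = Rational(-143372, 19)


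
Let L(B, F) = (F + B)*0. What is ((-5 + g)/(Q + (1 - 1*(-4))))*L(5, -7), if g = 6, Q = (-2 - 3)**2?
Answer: 0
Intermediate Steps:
Q = 25 (Q = (-5)**2 = 25)
L(B, F) = 0 (L(B, F) = (B + F)*0 = 0)
((-5 + g)/(Q + (1 - 1*(-4))))*L(5, -7) = ((-5 + 6)/(25 + (1 - 1*(-4))))*0 = (1/(25 + (1 + 4)))*0 = (1/(25 + 5))*0 = (1/30)*0 = 0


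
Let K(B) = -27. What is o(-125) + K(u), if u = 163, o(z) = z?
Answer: -152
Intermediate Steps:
o(-125) + K(u) = -125 - 27 = -152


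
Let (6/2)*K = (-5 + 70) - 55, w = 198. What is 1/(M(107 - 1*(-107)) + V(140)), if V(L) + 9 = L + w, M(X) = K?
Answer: 3/997 ≈ 0.0030090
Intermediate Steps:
K = 10/3 (K = ((-5 + 70) - 55)/3 = (65 - 55)/3 = (⅓)*10 = 10/3 ≈ 3.3333)
M(X) = 10/3
V(L) = 189 + L (V(L) = -9 + (L + 198) = -9 + (198 + L) = 189 + L)
1/(M(107 - 1*(-107)) + V(140)) = 1/(10/3 + (189 + 140)) = 1/(10/3 + 329) = 1/(997/3) = 3/997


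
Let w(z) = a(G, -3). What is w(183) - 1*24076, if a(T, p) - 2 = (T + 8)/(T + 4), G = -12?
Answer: -48147/2 ≈ -24074.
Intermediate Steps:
a(T, p) = 2 + (8 + T)/(4 + T) (a(T, p) = 2 + (T + 8)/(T + 4) = 2 + (8 + T)/(4 + T))
w(z) = 5/2 (w(z) = (16 + 3*(-12))/(4 - 12) = (16 - 36)/(-8) = -1/8*(-20) = 5/2)
w(183) - 1*24076 = 5/2 - 1*24076 = 5/2 - 24076 = -48147/2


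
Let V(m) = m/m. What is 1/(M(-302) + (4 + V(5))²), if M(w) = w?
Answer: -1/277 ≈ -0.0036101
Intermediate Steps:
V(m) = 1
1/(M(-302) + (4 + V(5))²) = 1/(-302 + (4 + 1)²) = 1/(-302 + 5²) = 1/(-302 + 25) = 1/(-277) = -1/277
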